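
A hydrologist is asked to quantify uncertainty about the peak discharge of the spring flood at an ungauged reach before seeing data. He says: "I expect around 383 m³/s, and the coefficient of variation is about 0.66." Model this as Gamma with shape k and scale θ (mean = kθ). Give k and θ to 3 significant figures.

For Gamma(k, scale θ): mean = kθ, variance = kθ², so CV = 1/√k.
CV = 0.66, hence k = 1/CV² = 2.3.
Then θ = mean/k = 383/2.3 = 167.

k ≈ 2.3, θ ≈ 167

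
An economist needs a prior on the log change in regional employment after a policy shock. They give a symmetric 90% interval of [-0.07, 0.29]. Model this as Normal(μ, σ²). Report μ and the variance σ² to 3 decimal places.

A symmetric 90% interval runs μ ± z·σ with z = 1.645.
Half-width = 0.18, so σ = 0.18/1.645 = 0.1094 and σ² = 0.012.
μ is the interval midpoint, 0.110.

μ = 0.110, σ² = 0.012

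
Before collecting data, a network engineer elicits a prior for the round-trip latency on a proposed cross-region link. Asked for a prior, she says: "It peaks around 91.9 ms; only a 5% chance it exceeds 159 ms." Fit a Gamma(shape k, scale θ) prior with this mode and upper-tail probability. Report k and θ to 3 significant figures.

Gamma(k,θ) with k>1 has mode (k−1)θ, so θ = 91.9/(k−1).
Need P(X < 159) = 0.95 with θ tied to k this way. Start at k = 2, θ = 91.9: P(X<159) ≈ 0.516.
Too low — raise k to concentrate. Iterating converges to k ≈ 10.3.
Then θ = 91.9/(10.3−1) ≈ 9.9.

k ≈ 10.3, θ ≈ 9.9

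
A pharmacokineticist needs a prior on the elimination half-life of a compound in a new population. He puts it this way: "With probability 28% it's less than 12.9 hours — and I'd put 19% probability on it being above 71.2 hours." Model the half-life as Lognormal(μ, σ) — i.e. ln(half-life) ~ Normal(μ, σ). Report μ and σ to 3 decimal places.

If T ~ Lognormal(μ,σ) then ln T ~ Normal(μ,σ), so the p-quantile of ln T is μ + z_p·σ.
ln(12.9) = 2.557 and ln(71.2) = 4.265; z_{0.28} = -0.5828, z_{0.81} = 0.8779.
σ = (4.265 − 2.557)/(0.8779 − (-0.5828)) = 1.169.
μ = 2.557 − (-0.5828)·1.169 = 3.239.

μ ≈ 3.239, σ ≈ 1.169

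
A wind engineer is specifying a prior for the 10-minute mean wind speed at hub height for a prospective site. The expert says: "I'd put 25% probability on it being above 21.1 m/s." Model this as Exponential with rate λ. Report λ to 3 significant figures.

P(T > 21.1) = e^(−λ·21.1) = 0.25, so λ = −ln(0.25)/21.1 = 0.0657.

λ ≈ 0.0657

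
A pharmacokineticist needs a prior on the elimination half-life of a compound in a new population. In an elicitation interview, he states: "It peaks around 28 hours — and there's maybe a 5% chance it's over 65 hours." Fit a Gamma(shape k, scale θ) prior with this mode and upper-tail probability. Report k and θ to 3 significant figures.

k ≈ 4.86, θ ≈ 7.25

Gamma(k,θ) with k>1 has mode (k−1)θ, so θ = 28/(k−1).
Need P(X < 65) = 0.95 with θ tied to k this way. Start at k = 2, θ = 28: P(X<65) ≈ 0.674.
Too low — raise k to concentrate. Iterating converges to k ≈ 4.86.
Then θ = 28/(4.86−1) ≈ 7.25.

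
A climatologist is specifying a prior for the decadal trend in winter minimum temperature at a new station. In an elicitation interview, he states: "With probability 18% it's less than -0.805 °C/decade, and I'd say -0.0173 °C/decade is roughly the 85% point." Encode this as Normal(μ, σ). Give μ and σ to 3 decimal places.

The p-quantile of Normal(μ,σ) is μ + z_p·σ, with z_{0.18} = -0.9154 and z_{0.85} = 1.036.
Eliminate σ: μ = (z₂·x₁ − z₁·x₂)/(z₂ − z₁) = (1.036·-0.805 − (-0.9154)·-0.0173)/1.952 = -0.436.
Then σ = (x₂ − x₁)/(z₂ − z₁) = (-0.0173 − -0.805)/1.952 = 0.404.

μ = -0.436, σ = 0.404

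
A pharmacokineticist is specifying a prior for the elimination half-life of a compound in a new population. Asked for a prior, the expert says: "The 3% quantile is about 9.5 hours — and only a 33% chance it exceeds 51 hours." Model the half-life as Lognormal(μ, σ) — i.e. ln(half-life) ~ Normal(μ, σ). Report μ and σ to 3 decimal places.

If T ~ Lognormal(μ,σ) then ln T ~ Normal(μ,σ), so the p-quantile of ln T is μ + z_p·σ.
ln(9.5) = 2.251 and ln(51) = 3.932; z_{0.03} = -1.881, z_{0.67} = 0.4399.
σ = (3.932 − 2.251)/(0.4399 − (-1.881)) = 0.724.
μ = 2.251 − (-1.881)·0.724 = 3.613.

μ ≈ 3.613, σ ≈ 0.724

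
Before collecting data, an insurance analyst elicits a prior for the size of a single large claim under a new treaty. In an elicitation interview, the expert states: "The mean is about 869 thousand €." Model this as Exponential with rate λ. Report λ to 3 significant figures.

Exponential mean = 1/λ, so λ = 1/869.0 = 0.00115.

λ ≈ 0.00115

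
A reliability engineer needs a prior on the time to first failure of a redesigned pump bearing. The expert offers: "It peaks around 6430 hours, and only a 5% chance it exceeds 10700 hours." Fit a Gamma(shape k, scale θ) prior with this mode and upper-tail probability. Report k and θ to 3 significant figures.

Gamma(k,θ) with k>1 has mode (k−1)θ, so θ = 6430/(k−1).
Need P(X < 10700) = 0.95 with θ tied to k this way. Start at k = 2, θ = 6430: P(X<10700) ≈ 0.496.
Too low — raise k to concentrate. Iterating converges to k ≈ 11.8.
Then θ = 6430/(11.8−1) ≈ 597.

k ≈ 11.8, θ ≈ 597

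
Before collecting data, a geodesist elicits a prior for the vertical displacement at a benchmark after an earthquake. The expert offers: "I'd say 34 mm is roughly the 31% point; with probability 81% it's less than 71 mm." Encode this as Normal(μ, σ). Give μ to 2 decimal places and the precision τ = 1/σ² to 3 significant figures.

μ = 47.36, τ = 0.00138

For Normal(μ,σ), the p-quantile is μ + z_p·σ. Here z_{0.31} = -0.4959, z_{0.81} = 0.8779.
So 34 = μ − 0.4959σ and 71 = μ + 0.8779σ.
Subtracting: σ = (71 − 34)/(0.8779 − (-0.4959)) = 26.93.
Then μ = 34 − (-0.4959)·26.93 = 47.36.
Precision τ = 1/σ² = 1/26.93² = 0.00138.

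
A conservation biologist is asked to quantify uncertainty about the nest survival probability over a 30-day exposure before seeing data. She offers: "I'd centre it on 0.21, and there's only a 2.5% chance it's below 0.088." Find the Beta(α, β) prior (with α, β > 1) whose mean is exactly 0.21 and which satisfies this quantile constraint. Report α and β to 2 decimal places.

With mean 0.21 fixed, write α = 0.21s, β = 0.79s where s = α+β.
Need P(θ < 0.088) = 0.025 under Beta(0.21s, 0.79s). Normal approximation: (q−m)/√(m(1−m)/s) ≈ z_{0.025} = -1.96, so s ≈ 0.21·0.79·(-1.96)²/(0.088−0.21)² = 42.8.
At s = 42.8: P(θ<0.088) ≈ 0.010. Adjusting to match 0.025 gives s ≈ 30.81.
So α = 0.21·30.81 ≈ 6.47, β = 0.79·30.81 ≈ 24.34.

α ≈ 6.47, β ≈ 24.34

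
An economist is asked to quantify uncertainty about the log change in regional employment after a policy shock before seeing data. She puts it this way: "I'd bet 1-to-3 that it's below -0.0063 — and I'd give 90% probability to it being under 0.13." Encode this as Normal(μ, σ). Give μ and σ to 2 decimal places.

For Normal(μ,σ), the p-quantile is μ + z_p·σ. Here z_{0.25} = -0.6745, z_{0.9} = 1.282.
So -0.0063 = μ − 0.6745σ and 0.13 = μ + 1.282σ.
Subtracting: σ = (0.13 − -0.0063)/(1.282 − (-0.6745)) = 0.07.
Then μ = -0.0063 − (-0.6745)·0.07 = 0.04.

μ = 0.04, σ = 0.07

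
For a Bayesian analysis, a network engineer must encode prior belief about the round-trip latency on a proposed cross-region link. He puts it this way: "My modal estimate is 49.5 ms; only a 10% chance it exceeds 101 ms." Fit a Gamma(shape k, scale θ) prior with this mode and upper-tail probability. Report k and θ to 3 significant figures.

Gamma(k,θ) with k>1 has mode (k−1)θ, so θ = 49.5/(k−1).
Need P(X < 101) = 0.9 with θ tied to k this way. Start at k = 2, θ = 49.5: P(X<101) ≈ 0.605.
Too low — raise k to concentrate. Iterating converges to k ≈ 4.77.
Then θ = 49.5/(4.77−1) ≈ 13.1.

k ≈ 4.77, θ ≈ 13.1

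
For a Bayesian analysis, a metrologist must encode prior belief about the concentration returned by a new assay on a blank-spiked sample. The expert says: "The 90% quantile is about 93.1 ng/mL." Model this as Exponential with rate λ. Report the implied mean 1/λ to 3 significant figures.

mean ≈ 40.4 ng/mL

P(T < 93.1) = 1 − e^(−λ·93.1) = 0.9, so λ = −ln(1−0.9)/93.1 = −ln(0.1)/93.1 = 0.0247.
Mean = 1/λ = 40.4 ng/mL.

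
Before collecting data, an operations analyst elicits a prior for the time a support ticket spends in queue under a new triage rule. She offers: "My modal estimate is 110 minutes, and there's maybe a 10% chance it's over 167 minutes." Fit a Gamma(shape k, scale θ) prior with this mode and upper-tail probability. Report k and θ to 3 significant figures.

k ≈ 11.7, θ ≈ 10.3

Gamma(k,θ) with k>1 has mode (k−1)θ, so θ = 110/(k−1).
Need P(X < 167) = 0.9 with θ tied to k this way. Start at k = 2, θ = 110: P(X<167) ≈ 0.448.
Too low — raise k to concentrate. Iterating converges to k ≈ 11.7.
Then θ = 110/(11.7−1) ≈ 10.3.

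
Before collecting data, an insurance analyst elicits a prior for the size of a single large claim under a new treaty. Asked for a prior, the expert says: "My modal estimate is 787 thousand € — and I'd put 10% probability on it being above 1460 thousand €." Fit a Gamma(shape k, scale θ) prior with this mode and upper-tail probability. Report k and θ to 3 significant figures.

k ≈ 6, θ ≈ 157

Gamma(k,θ) with k>1 has mode (k−1)θ, so θ = 787/(k−1).
Need P(X < 1460) = 0.9 with θ tied to k this way. Start at k = 2, θ = 787: P(X<1460) ≈ 0.553.
Too low — raise k to concentrate. Iterating converges to k ≈ 6.
Then θ = 787/(6−1) ≈ 157.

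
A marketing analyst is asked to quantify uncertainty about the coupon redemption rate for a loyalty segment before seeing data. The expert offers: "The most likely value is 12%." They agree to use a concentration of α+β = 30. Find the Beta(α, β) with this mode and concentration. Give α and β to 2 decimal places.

For α,β > 1 the Beta mode is (α−1)/(α+β−2). With α+β = 30, the mode is (α−1)/28.
Set (α−1)/28 = 0.12 → α = 1 + 0.12·28 = 4.36.
β = 30 − α = 25.64.

α = 4.36, β = 25.64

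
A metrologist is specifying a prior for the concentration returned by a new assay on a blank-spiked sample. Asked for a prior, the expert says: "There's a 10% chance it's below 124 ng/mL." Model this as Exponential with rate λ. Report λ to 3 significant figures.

P(T < 124.0) = 1 − e^(−λ·124.0) = 0.1, so λ = −ln(1−0.1)/124.0 = −ln(0.9)/124.0 = 0.00085.

λ ≈ 0.00085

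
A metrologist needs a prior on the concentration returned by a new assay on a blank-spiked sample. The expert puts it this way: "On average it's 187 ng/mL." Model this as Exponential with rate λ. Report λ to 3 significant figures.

Exponential mean = 1/λ, so λ = 1/187.0 = 0.00535.

λ ≈ 0.00535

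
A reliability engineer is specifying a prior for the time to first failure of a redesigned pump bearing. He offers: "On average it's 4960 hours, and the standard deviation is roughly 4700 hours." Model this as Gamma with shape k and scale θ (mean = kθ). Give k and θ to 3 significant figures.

For Gamma(k, scale θ): mean = kθ, variance = kθ², so CV = 1/√k.
CV = SD/mean = 4700/4960 = 0.9476, hence k = 1/CV² = 1.11.
Then θ = mean/k = 4960/1.11 = 4450.

k ≈ 1.11, θ ≈ 4450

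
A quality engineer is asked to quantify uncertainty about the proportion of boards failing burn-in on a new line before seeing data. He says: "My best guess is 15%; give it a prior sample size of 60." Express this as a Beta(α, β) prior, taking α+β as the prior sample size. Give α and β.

Under the effective-sample-size interpretation, Beta(α, β) has prior mean α/(α+β) and prior sample size α+β.
So α+β = 60 and α/(α+β) = 0.15, giving α = 0.15·60 = 9 and β = 60 − 9 = 51.

α = 9, β = 51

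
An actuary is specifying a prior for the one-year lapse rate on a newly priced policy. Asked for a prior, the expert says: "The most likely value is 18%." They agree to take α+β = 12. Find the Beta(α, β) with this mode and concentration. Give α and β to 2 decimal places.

For α,β > 1 the Beta mode is (α−1)/(α+β−2). With α+β = 12, the mode is (α−1)/10.
Set (α−1)/10 = 0.18 → α = 1 + 0.18·10 = 2.80.
β = 12 − α = 9.20.

α = 2.80, β = 9.20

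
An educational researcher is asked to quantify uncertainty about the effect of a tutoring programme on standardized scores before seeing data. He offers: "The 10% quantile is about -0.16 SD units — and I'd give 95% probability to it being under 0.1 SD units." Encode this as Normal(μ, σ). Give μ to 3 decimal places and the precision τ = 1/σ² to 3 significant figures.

The p-quantile of Normal(μ,σ) is μ + z_p·σ, with z_{0.1} = -1.282 and z_{0.95} = 1.645.
Eliminate σ: μ = (z₂·x₁ − z₁·x₂)/(z₂ − z₁) = (1.645·-0.16 − (-1.282)·0.1)/2.926 = -0.046.
Then σ = (x₂ − x₁)/(z₂ − z₁) = (0.1 − -0.16)/2.926 = 0.089.
Precision τ = 1/σ² = 1/0.08885² = 127.

μ = -0.046, τ = 127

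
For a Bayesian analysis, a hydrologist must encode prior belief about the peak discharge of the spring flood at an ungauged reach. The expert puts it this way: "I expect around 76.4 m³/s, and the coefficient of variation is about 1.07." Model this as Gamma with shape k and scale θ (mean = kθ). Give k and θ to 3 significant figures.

For Gamma(k, scale θ): mean = kθ, variance = kθ², so CV = 1/√k.
CV = 1.07, hence k = 1/CV² = 0.873.
Then θ = mean/k = 76.4/0.873 = 87.5.

k ≈ 0.873, θ ≈ 87.5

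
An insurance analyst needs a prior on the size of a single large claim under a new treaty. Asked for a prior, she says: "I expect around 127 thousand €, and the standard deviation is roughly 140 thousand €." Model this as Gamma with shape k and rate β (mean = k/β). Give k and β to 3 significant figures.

k ≈ 0.823, β ≈ 0.00648

For Gamma(k, rate β): mean = k/β, variance = k/β², so CV = 1/√k.
CV = SD/mean = 140/127 = 1.102, hence k = 1/CV² = 0.823.
Then β = k/mean = 0.823/127 = 0.00648.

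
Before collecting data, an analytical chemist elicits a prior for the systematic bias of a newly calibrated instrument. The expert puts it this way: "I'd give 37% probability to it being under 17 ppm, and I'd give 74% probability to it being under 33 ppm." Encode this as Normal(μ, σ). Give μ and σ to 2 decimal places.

μ = 22.44, σ = 16.41

For Normal(μ,σ), the p-quantile is μ + z_p·σ. Here z_{0.37} = -0.3319, z_{0.74} = 0.6433.
So 17 = μ − 0.3319σ and 33 = μ + 0.6433σ.
Subtracting: σ = (33 − 17)/(0.6433 − (-0.3319)) = 16.41.
Then μ = 17 − (-0.3319)·16.41 = 22.44.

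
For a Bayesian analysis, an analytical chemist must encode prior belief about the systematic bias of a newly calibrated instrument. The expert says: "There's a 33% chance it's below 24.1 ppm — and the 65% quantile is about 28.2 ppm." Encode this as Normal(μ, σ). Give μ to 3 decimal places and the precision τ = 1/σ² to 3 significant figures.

For Normal(μ,σ), the p-quantile is μ + z_p·σ. Here z_{0.33} = -0.4399, z_{0.65} = 0.3853.
So 24.1 = μ − 0.4399σ and 28.2 = μ + 0.3853σ.
Subtracting: σ = (28.2 − 24.1)/(0.3853 − (-0.4399)) = 4.968.
Then μ = 24.1 − (-0.4399)·4.968 = 26.286.
Precision τ = 1/σ² = 1/4.968² = 0.0405.

μ = 26.286, τ = 0.0405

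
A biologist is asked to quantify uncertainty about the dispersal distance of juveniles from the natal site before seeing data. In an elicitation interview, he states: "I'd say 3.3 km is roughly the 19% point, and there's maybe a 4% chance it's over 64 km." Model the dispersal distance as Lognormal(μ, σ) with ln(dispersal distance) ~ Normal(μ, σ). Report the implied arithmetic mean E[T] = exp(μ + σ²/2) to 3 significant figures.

E[T] ≈ 16.8 km

If T ~ Lognormal(μ,σ) then ln T ~ Normal(μ,σ), so the p-quantile of ln T is μ + z_p·σ.
ln(3.3) = 1.194 and ln(64) = 4.159; z_{0.19} = -0.8779, z_{0.96} = 1.751.
σ = (4.159 − 1.194)/(1.751 − (-0.8779)) = 1.128.
μ = 1.194 − (-0.8779)·1.128 = 2.184.
E[T] = exp(μ + σ²/2) = exp(2.184 + 0.6362) = 16.8 km.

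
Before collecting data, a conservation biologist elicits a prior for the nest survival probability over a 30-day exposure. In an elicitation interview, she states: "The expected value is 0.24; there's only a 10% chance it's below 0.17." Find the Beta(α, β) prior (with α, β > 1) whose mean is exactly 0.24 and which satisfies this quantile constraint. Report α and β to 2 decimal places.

α ≈ 13.68, β ≈ 43.33

With mean 0.24 fixed, write α = 0.24s, β = 0.76s where s = α+β.
Need P(θ < 0.17) = 0.1 under Beta(0.24s, 0.76s). Normal approximation: (q−m)/√(m(1−m)/s) ≈ z_{0.1} = -1.28, so s ≈ 0.24·0.76·(-1.28)²/(0.17−0.24)² = 61.1.
At s = 61.1: P(θ<0.17) ≈ 0.092. Adjusting to match 0.1 gives s ≈ 57.01.
So α = 0.24·57.01 ≈ 13.68, β = 0.76·57.01 ≈ 43.33.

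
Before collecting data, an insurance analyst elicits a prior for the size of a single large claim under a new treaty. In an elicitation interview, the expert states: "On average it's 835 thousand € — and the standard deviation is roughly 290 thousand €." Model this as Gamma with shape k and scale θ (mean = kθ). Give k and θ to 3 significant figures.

For Gamma(k, scale θ): mean = kθ, variance = kθ², so CV = 1/√k.
CV = SD/mean = 290/835 = 0.3473, hence k = 1/CV² = 8.29.
Then θ = mean/k = 835/8.29 = 101.

k ≈ 8.29, θ ≈ 101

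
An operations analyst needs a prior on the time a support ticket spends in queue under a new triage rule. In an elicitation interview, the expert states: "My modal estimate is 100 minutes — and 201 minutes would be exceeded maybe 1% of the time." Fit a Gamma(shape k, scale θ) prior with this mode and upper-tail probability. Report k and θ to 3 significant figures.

k ≈ 11.1, θ ≈ 9.93

Gamma(k,θ) with k>1 has mode (k−1)θ, so θ = 100/(k−1).
Need P(X < 201) = 0.99 with θ tied to k this way. Start at k = 2, θ = 100: P(X<201) ≈ 0.597.
Too low — raise k to concentrate. Iterating converges to k ≈ 11.1.
Then θ = 100/(11.1−1) ≈ 9.93.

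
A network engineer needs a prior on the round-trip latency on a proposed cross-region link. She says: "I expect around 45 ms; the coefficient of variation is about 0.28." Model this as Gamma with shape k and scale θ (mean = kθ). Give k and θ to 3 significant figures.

k ≈ 12.8, θ ≈ 3.53

For Gamma(k, scale θ): mean = kθ, variance = kθ², so CV = 1/√k.
CV = 0.28, hence k = 1/CV² = 12.8.
Then θ = mean/k = 45/12.8 = 3.53.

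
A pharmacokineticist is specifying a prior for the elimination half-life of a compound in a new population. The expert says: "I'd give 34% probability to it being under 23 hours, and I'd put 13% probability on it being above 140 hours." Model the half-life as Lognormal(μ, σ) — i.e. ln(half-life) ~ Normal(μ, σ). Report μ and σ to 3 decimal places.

If T ~ Lognormal(μ,σ) then ln T ~ Normal(μ,σ), so the p-quantile of ln T is μ + z_p·σ.
ln(23) = 3.135 and ln(140) = 4.942; z_{0.34} = -0.4125, z_{0.87} = 1.126.
σ = (4.942 − 3.135)/(1.126 − (-0.4125)) = 1.174.
μ = 3.135 − (-0.4125)·1.174 = 3.620.

μ ≈ 3.620, σ ≈ 1.174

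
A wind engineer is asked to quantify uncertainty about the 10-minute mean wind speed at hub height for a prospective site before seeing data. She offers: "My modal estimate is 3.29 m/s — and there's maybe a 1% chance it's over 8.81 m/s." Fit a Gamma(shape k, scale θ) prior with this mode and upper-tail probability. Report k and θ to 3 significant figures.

k ≈ 5.76, θ ≈ 0.691

Gamma(k,θ) with k>1 has mode (k−1)θ, so θ = 3.29/(k−1).
Need P(X < 8.81) = 0.99 with θ tied to k this way. Start at k = 2, θ = 3.29: P(X<8.81) ≈ 0.747.
Too low — raise k to concentrate. Iterating converges to k ≈ 5.76.
Then θ = 3.29/(5.76−1) ≈ 0.691.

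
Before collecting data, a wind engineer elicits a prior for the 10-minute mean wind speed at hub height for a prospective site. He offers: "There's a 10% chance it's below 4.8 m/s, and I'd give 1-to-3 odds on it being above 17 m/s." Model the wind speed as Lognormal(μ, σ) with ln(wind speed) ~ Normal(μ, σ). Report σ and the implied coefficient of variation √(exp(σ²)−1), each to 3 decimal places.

σ ≈ 0.647, CV ≈ 0.720

If T ~ Lognormal(μ,σ) then ln T ~ Normal(μ,σ), so the p-quantile of ln T is μ + z_p·σ.
ln(4.8) = 1.569 and ln(17) = 2.833; z_{0.1} = -1.282, z_{0.75} = 0.6745.
σ = (2.833 − 1.569)/(0.6745 − (-1.282)) = 0.647.
μ = 1.569 − (-1.282)·0.647 = 2.397.
CV = √(exp(σ²)−1) = √(exp(0.4180)−1) = 0.720.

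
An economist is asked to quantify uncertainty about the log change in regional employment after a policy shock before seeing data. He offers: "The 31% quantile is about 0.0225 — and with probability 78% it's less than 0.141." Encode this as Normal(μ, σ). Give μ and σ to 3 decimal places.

μ = 0.069, σ = 0.093

The p-quantile of Normal(μ,σ) is μ + z_p·σ, with z_{0.31} = -0.4959 and z_{0.78} = 0.7722.
Eliminate σ: μ = (z₂·x₁ − z₁·x₂)/(z₂ − z₁) = (0.7722·0.0225 − (-0.4959)·0.141)/1.268 = 0.069.
Then σ = (x₂ − x₁)/(z₂ − z₁) = (0.141 − 0.0225)/1.268 = 0.093.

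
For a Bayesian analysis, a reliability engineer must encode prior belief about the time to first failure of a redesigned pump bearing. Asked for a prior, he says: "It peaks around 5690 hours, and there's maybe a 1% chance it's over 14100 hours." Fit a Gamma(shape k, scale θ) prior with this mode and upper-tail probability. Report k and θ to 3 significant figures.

k ≈ 6.71, θ ≈ 996

Gamma(k,θ) with k>1 has mode (k−1)θ, so θ = 5690/(k−1).
Need P(X < 14100) = 0.99 with θ tied to k this way. Start at k = 2, θ = 5690: P(X<14100) ≈ 0.708.
Too low — raise k to concentrate. Iterating converges to k ≈ 6.71.
Then θ = 5690/(6.71−1) ≈ 996.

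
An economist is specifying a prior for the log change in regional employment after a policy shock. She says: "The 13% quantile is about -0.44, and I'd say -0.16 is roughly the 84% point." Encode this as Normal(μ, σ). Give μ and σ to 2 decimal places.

μ = -0.29, σ = 0.13

For Normal(μ,σ), the p-quantile is μ + z_p·σ. Here z_{0.13} = -1.126, z_{0.84} = 0.9945.
So -0.44 = μ − 1.126σ and -0.16 = μ + 0.9945σ.
Subtracting: σ = (-0.16 − -0.44)/(0.9945 − (-1.126)) = 0.13.
Then μ = -0.44 − (-1.126)·0.13 = -0.29.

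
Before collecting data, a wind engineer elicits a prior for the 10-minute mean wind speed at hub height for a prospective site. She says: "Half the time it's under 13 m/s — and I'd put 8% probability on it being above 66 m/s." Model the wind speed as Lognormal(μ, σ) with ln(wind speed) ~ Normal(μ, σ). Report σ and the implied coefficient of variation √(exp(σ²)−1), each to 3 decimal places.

σ ≈ 1.156, CV ≈ 1.676

If T ~ Lognormal(μ,σ) then ln T ~ Normal(μ,σ), so the p-quantile of ln T is μ + z_p·σ.
ln(13) = 2.565 and ln(66) = 4.19; z_{0.5} = 0, z_{0.92} = 1.405.
σ = (4.19 − 2.565)/(1.405 − (0)) = 1.156.
μ = 2.565 − (0)·1.156 = 2.565.
CV = √(exp(σ²)−1) = √(exp(1.3371)−1) = 1.676.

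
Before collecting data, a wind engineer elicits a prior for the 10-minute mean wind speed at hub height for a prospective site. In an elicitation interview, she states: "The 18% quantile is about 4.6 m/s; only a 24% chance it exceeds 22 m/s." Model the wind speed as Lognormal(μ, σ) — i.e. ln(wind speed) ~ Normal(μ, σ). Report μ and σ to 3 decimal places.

If T ~ Lognormal(μ,σ) then ln T ~ Normal(μ,σ), so the p-quantile of ln T is μ + z_p·σ.
ln(4.6) = 1.526 and ln(22) = 3.091; z_{0.18} = -0.9154, z_{0.76} = 0.7063.
σ = (3.091 − 1.526)/(0.7063 − (-0.9154)) = 0.965.
μ = 1.526 − (-0.9154)·0.965 = 2.409.

μ ≈ 2.409, σ ≈ 0.965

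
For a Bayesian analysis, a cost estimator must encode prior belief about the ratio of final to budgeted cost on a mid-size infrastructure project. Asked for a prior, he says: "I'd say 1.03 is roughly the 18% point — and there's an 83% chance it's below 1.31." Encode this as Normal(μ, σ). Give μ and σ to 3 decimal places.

μ = 1.167, σ = 0.150

The p-quantile of Normal(μ,σ) is μ + z_p·σ, with z_{0.18} = -0.9154 and z_{0.83} = 0.9542.
Eliminate σ: μ = (z₂·x₁ − z₁·x₂)/(z₂ − z₁) = (0.9542·1.03 − (-0.9154)·1.31)/1.87 = 1.167.
Then σ = (x₂ − x₁)/(z₂ − z₁) = (1.31 − 1.03)/1.87 = 0.150.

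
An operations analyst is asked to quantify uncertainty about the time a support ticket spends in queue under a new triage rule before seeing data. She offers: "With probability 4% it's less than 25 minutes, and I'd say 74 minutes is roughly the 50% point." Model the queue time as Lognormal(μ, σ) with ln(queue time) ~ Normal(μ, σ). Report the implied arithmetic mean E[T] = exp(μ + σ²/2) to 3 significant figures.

E[T] ≈ 89.7 minutes

If T ~ Lognormal(μ,σ) then ln T ~ Normal(μ,σ), so the p-quantile of ln T is μ + z_p·σ.
ln(25) = 3.219 and ln(74) = 4.304; z_{0.04} = -1.751, z_{0.5} = 0.
σ = (4.304 − 3.219)/(0 − (-1.751)) = 0.620.
μ = 3.219 − (-1.751)·0.620 = 4.304.
E[T] = exp(μ + σ²/2) = exp(4.304 + 0.1921) = 89.7 minutes.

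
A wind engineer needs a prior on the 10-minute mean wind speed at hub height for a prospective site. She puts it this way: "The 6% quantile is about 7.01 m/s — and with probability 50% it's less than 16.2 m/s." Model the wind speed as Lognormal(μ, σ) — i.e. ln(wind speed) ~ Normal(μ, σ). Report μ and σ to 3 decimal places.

If T ~ Lognormal(μ,σ) then ln T ~ Normal(μ,σ), so the p-quantile of ln T is μ + z_p·σ.
ln(7.01) = 1.947 and ln(16.2) = 2.785; z_{0.06} = -1.555, z_{0.5} = 0.
σ = (2.785 − 1.947)/(0 − (-1.555)) = 0.539.
μ = 1.947 − (-1.555)·0.539 = 2.785.

μ ≈ 2.785, σ ≈ 0.539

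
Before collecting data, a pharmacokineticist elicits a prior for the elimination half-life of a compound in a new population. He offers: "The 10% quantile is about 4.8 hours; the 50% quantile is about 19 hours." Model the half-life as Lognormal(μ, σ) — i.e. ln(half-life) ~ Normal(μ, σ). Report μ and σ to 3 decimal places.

If T ~ Lognormal(μ,σ) then ln T ~ Normal(μ,σ), so the p-quantile of ln T is μ + z_p·σ.
ln(4.8) = 1.569 and ln(19) = 2.944; z_{0.1} = -1.282, z_{0.5} = 0.
σ = (2.944 − 1.569)/(0 − (-1.282)) = 1.074.
μ = 1.569 − (-1.282)·1.074 = 2.944.

μ ≈ 2.944, σ ≈ 1.074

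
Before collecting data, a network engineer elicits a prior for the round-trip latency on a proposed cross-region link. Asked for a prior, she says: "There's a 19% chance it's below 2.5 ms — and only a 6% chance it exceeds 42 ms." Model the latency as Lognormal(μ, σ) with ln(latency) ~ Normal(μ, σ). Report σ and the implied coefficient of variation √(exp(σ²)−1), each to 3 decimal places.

σ ≈ 1.160, CV ≈ 1.685

If T ~ Lognormal(μ,σ) then ln T ~ Normal(μ,σ), so the p-quantile of ln T is μ + z_p·σ.
ln(2.5) = 0.9163 and ln(42) = 3.738; z_{0.19} = -0.8779, z_{0.94} = 1.555.
σ = (3.738 − 0.9163)/(1.555 − (-0.8779)) = 1.160.
μ = 0.9163 − (-0.8779)·1.160 = 1.934.
CV = √(exp(σ²)−1) = √(exp(1.3451)−1) = 1.685.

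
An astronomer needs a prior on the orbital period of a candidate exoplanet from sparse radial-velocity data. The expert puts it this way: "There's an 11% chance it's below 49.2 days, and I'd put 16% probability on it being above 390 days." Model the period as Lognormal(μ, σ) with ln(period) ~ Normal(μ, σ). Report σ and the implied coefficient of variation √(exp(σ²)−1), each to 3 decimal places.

σ ≈ 0.932, CV ≈ 1.177

If T ~ Lognormal(μ,σ) then ln T ~ Normal(μ,σ), so the p-quantile of ln T is μ + z_p·σ.
ln(49.2) = 3.896 and ln(390) = 5.966; z_{0.11} = -1.227, z_{0.84} = 0.9945.
σ = (5.966 − 3.896)/(0.9945 − (-1.227)) = 0.932.
μ = 3.896 − (-1.227)·0.932 = 5.039.
CV = √(exp(σ²)−1) = √(exp(0.8689)−1) = 1.177.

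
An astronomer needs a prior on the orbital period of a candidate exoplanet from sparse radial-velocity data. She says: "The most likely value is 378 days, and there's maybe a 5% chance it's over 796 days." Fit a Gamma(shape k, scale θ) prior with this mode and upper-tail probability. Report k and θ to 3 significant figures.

k ≈ 5.98, θ ≈ 75.9

Gamma(k,θ) with k>1 has mode (k−1)θ, so θ = 378/(k−1).
Need P(X < 796) = 0.95 with θ tied to k this way. Start at k = 2, θ = 378: P(X<796) ≈ 0.622.
Too low — raise k to concentrate. Iterating converges to k ≈ 5.98.
Then θ = 378/(5.98−1) ≈ 75.9.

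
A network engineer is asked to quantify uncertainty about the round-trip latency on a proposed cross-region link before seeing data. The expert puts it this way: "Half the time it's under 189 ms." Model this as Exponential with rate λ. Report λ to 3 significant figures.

λ ≈ 0.00367

Exponential median = ln 2 / λ, so λ = ln 2 / 189.0 = 0.00367.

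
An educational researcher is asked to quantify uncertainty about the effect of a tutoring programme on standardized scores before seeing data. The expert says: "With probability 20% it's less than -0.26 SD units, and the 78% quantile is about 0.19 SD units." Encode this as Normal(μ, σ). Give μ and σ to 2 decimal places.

μ = -0.03, σ = 0.28

The p-quantile of Normal(μ,σ) is μ + z_p·σ, with z_{0.2} = -0.8416 and z_{0.78} = 0.7722.
Eliminate σ: μ = (z₂·x₁ − z₁·x₂)/(z₂ − z₁) = (0.7722·-0.26 − (-0.8416)·0.19)/1.614 = -0.03.
Then σ = (x₂ − x₁)/(z₂ − z₁) = (0.19 − -0.26)/1.614 = 0.28.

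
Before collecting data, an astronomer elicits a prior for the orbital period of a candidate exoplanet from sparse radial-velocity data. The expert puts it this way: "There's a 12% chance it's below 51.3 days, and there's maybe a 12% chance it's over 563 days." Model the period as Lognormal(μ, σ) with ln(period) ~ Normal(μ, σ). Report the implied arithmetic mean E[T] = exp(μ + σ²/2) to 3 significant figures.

If T ~ Lognormal(μ,σ) then ln T ~ Normal(μ,σ), so the p-quantile of ln T is μ + z_p·σ.
ln(51.3) = 3.938 and ln(563) = 6.333; z_{0.12} = -1.175, z_{0.88} = 1.175.
σ = (6.333 − 3.938)/(1.175 − (-1.175)) = 1.019.
μ = 3.938 − (-1.175)·1.019 = 5.135.
E[T] = exp(μ + σ²/2) = exp(5.135 + 0.5196) = 286 days.

E[T] ≈ 286 days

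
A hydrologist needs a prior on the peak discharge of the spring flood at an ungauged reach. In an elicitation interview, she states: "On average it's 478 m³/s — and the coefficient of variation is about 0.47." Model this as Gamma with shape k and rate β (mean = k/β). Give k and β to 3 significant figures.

For Gamma(k, rate β): mean = k/β, variance = k/β², so CV = 1/√k.
CV = 0.47, hence k = 1/CV² = 4.53.
Then β = k/mean = 4.53/478 = 0.00947.

k ≈ 4.53, β ≈ 0.00947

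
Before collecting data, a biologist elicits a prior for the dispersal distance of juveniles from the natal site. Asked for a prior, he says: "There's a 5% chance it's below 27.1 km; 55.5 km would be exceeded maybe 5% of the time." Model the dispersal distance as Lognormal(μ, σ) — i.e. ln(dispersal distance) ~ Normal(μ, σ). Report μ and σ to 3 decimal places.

If T ~ Lognormal(μ,σ) then ln T ~ Normal(μ,σ), so the p-quantile of ln T is μ + z_p·σ.
ln(27.1) = 3.3 and ln(55.5) = 4.016; z_{0.05} = -1.645, z_{0.95} = 1.645.
σ = (4.016 − 3.3)/(1.645 − (-1.645)) = 0.218.
μ = 3.3 − (-1.645)·0.218 = 3.658.

μ ≈ 3.658, σ ≈ 0.218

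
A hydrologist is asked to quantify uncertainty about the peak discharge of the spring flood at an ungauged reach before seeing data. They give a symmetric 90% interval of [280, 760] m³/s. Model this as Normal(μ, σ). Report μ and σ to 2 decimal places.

A symmetric 90% interval runs μ ± z·σ with z = 1.645.
Half-width = 240, so σ = 240/1.645 = 145.91.
μ is the interval midpoint, 520.00.

μ = 520.00, σ = 145.91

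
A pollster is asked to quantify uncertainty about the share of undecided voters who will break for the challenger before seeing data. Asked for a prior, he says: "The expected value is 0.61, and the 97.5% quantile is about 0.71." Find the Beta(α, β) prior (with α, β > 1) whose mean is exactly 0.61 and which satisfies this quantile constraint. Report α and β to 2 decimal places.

With mean 0.61 fixed, write α = 0.61s, β = 0.39s where s = α+β.
Need P(θ < 0.71) = 0.975 under Beta(0.61s, 0.39s). Normal approximation: (q−m)/√(m(1−m)/s) ≈ z_{0.975} = 1.96, so s ≈ 0.61·0.39·(1.96)²/(0.71−0.61)² = 91.4.
At s = 91.4: P(θ<0.71) ≈ 0.979. Adjusting to match 0.975 gives s ≈ 85.62.
So α = 0.61·85.62 ≈ 52.23, β = 0.39·85.62 ≈ 33.39.

α ≈ 52.23, β ≈ 33.39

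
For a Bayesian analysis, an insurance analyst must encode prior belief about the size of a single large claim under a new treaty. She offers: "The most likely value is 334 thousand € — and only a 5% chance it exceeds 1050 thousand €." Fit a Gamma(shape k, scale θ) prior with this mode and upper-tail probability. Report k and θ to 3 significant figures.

Gamma(k,θ) with k>1 has mode (k−1)θ, so θ = 334/(k−1).
Need P(X < 1050) = 0.95 with θ tied to k this way. Start at k = 2, θ = 334: P(X<1050) ≈ 0.821.
Too low — raise k to concentrate. Iterating converges to k ≈ 3.01.
Then θ = 334/(3.01−1) ≈ 167.

k ≈ 3.01, θ ≈ 167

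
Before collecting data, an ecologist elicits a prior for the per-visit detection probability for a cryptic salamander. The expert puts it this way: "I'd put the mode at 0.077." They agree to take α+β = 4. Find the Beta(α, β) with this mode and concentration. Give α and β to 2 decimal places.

α = 1.15, β = 2.85

For α,β > 1 the Beta mode is (α−1)/(α+β−2). With α+β = 4, the mode is (α−1)/2.
Set (α−1)/2 = 0.077 → α = 1 + 0.077·2 = 1.15.
β = 4 − α = 2.85.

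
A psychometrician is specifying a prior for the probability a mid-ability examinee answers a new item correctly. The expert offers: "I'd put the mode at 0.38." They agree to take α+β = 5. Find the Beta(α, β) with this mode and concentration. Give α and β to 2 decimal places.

α = 2.14, β = 2.86

For α,β > 1 the Beta mode is (α−1)/(α+β−2). With α+β = 5, the mode is (α−1)/3.
Set (α−1)/3 = 0.38 → α = 1 + 0.38·3 = 2.14.
β = 5 − α = 2.86.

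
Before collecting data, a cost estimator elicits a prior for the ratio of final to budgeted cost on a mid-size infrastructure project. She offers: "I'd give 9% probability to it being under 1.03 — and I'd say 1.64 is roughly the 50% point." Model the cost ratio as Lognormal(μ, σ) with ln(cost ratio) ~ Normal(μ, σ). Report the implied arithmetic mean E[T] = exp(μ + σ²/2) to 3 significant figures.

If T ~ Lognormal(μ,σ) then ln T ~ Normal(μ,σ), so the p-quantile of ln T is μ + z_p·σ.
ln(1.03) = 0.02956 and ln(1.64) = 0.4947; z_{0.09} = -1.341, z_{0.5} = 0.
σ = (0.4947 − 0.02956)/(0 − (-1.341)) = 0.347.
μ = 0.02956 − (-1.341)·0.347 = 0.495.
E[T] = exp(μ + σ²/2) = exp(0.495 + 0.0602) = 1.74.

E[T] ≈ 1.74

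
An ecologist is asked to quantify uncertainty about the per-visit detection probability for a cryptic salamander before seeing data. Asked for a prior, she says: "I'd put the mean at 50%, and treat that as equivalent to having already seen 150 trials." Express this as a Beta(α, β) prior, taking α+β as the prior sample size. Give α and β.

α = 75, β = 75

Under the effective-sample-size interpretation, Beta(α, β) has prior mean α/(α+β) and prior sample size α+β.
So α+β = 150 and α/(α+β) = 0.5, giving α = 0.5·150 = 75 and β = 150 − 75 = 75.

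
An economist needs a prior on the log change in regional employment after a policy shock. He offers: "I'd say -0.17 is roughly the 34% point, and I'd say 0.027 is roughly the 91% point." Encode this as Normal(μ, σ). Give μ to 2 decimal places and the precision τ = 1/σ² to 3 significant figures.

The p-quantile of Normal(μ,σ) is μ + z_p·σ, with z_{0.34} = -0.4125 and z_{0.91} = 1.341.
Eliminate σ: μ = (z₂·x₁ − z₁·x₂)/(z₂ − z₁) = (1.341·-0.17 − (-0.4125)·0.027)/1.753 = -0.12.
Then σ = (x₂ − x₁)/(z₂ − z₁) = (0.027 − -0.17)/1.753 = 0.11.
Precision τ = 1/σ² = 1/0.1124² = 79.2.

μ = -0.12, τ = 79.2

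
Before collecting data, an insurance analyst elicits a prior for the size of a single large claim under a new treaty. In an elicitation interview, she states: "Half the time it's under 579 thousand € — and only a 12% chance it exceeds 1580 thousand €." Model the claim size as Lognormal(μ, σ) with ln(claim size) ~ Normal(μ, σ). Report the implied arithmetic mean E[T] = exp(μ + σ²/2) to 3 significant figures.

If T ~ Lognormal(μ,σ) then ln T ~ Normal(μ,σ), so the p-quantile of ln T is μ + z_p·σ.
ln(579) = 6.361 and ln(1580) = 7.365; z_{0.5} = 0, z_{0.88} = 1.175.
σ = (7.365 − 6.361)/(1.175 − (0)) = 0.854.
μ = 6.361 − (0)·0.854 = 6.361.
E[T] = exp(μ + σ²/2) = exp(6.361 + 0.3650) = 834 thousand €.

E[T] ≈ 834 thousand €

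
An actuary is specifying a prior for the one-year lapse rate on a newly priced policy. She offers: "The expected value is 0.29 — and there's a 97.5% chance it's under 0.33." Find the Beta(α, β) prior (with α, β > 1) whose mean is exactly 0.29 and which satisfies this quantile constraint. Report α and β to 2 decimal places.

With mean 0.29 fixed, write α = 0.29s, β = 0.71s where s = α+β.
Need P(θ < 0.33) = 0.975 under Beta(0.29s, 0.71s). Normal approximation: (q−m)/√(m(1−m)/s) ≈ z_{0.975} = 1.96, so s ≈ 0.29·0.71·(1.96)²/(0.33−0.29)² = 494.3.
At s = 494.3: P(θ<0.33) ≈ 0.973. Adjusting to match 0.975 gives s ≈ 512.53.
So α = 0.29·512.53 ≈ 148.63, β = 0.71·512.53 ≈ 363.90.

α ≈ 148.63, β ≈ 363.90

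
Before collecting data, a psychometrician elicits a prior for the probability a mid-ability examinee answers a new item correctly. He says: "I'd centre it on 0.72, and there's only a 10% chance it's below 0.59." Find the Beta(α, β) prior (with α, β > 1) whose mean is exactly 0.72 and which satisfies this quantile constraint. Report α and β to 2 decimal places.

With mean 0.72 fixed, write α = 0.72s, β = 0.28s where s = α+β.
Need P(θ < 0.59) = 0.1 under Beta(0.72s, 0.28s). Normal approximation: (q−m)/√(m(1−m)/s) ≈ z_{0.1} = -1.28, so s ≈ 0.72·0.28·(-1.28)²/(0.59−0.72)² = 19.6.
At s = 19.6: P(θ<0.59) ≈ 0.105. Adjusting to match 0.1 gives s ≈ 20.52.
So α = 0.72·20.52 ≈ 14.77, β = 0.28·20.52 ≈ 5.75.

α ≈ 14.77, β ≈ 5.75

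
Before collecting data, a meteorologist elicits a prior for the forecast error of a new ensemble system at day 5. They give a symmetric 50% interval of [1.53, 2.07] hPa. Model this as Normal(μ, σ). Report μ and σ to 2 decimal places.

μ = 1.80, σ = 0.40

A symmetric 50% interval runs μ ± z·σ with z = 0.6745.
Half-width = 0.27, so σ = 0.27/0.6745 = 0.40.
μ is the interval midpoint, 1.80.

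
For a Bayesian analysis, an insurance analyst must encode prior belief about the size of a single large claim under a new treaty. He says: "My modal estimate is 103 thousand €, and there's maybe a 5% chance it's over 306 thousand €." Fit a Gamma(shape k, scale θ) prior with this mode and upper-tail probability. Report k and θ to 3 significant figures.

Gamma(k,θ) with k>1 has mode (k−1)θ, so θ = 103/(k−1).
Need P(X < 306) = 0.95 with θ tied to k this way. Start at k = 2, θ = 103: P(X<306) ≈ 0.796.
Too low — raise k to concentrate. Iterating converges to k ≈ 3.24.
Then θ = 103/(3.24−1) ≈ 46.

k ≈ 3.24, θ ≈ 46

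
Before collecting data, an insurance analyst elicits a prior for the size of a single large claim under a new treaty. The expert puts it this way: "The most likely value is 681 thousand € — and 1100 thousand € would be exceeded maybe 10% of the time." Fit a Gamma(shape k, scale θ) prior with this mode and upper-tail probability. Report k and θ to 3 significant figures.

k ≈ 9.18, θ ≈ 83.2

Gamma(k,θ) with k>1 has mode (k−1)θ, so θ = 681/(k−1).
Need P(X < 1100) = 0.9 with θ tied to k this way. Start at k = 2, θ = 681: P(X<1100) ≈ 0.480.
Too low — raise k to concentrate. Iterating converges to k ≈ 9.18.
Then θ = 681/(9.18−1) ≈ 83.2.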